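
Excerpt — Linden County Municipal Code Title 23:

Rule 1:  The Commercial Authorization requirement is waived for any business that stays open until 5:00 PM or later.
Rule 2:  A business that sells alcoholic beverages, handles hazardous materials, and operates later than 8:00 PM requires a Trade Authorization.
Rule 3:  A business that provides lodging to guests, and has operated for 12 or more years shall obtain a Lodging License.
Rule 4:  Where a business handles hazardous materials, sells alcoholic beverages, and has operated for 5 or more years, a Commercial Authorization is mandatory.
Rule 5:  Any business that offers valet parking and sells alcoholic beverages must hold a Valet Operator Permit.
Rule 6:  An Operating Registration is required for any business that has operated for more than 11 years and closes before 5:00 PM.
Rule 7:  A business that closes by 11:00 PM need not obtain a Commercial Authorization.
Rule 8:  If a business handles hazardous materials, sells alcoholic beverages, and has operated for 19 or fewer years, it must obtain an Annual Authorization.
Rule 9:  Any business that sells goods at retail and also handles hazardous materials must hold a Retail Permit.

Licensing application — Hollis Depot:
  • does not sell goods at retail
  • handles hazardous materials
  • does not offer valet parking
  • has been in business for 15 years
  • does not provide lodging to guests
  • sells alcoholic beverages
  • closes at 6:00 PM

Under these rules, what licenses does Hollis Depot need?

Annual Authorization

Rule 1: closes 6:00 PM, after 5:00 PM → exempt from Commercial Authorization.
Rule 2: sells alcoholic beverages; handles hazardous materials; closes 6:00 PM, at/before 8:00 PM → Trade Authorization not required.
Rule 3: does not provide lodging to guests; years in business 15 ≥ 12 → Lodging License not required.
Rule 4: handles hazardous materials; sells alcoholic beverages; years in business 15 ≥ 5 → Commercial Authorization required.
Rule 5: does not offer valet parking; sells alcoholic beverages → Valet Operator Permit not required.
Rule 6: years in business 15 > 11; closes 6:00 PM, after 5:00 PM → Operating Registration not required.
Rule 7: closes 6:00 PM, at/before 11:00 PM → exempt from Commercial Authorization.
Rule 8: handles hazardous materials; sells alcoholic beverages; years in business 15 ≤ 19 → Annual Authorization required.
Rule 9: does not sell goods at retail; handles hazardous materials → Retail Permit not required.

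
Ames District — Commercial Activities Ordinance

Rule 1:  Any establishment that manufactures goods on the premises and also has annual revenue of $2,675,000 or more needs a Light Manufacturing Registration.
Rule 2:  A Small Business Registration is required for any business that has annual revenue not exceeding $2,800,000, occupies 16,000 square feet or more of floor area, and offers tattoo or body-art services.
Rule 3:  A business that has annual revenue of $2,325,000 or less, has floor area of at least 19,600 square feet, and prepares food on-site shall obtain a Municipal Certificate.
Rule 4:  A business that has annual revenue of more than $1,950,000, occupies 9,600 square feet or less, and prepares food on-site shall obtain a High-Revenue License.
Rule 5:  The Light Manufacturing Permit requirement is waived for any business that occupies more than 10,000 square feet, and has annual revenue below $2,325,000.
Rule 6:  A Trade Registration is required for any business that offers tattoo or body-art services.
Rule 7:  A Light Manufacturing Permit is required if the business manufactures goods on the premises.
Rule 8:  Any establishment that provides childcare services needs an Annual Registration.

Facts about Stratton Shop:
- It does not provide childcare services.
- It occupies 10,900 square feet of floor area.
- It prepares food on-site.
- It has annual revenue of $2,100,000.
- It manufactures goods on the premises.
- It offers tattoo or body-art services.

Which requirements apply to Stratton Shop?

Rule 1: manufactures goods on the premises; revenue $2,100,000 < $2,675,000 → Light Manufacturing Registration not required.
Rule 2: revenue $2,100,000 ≤ $2,800,000; floor area 10,900 square feet < 16,000 square feet; offers tattoo or body-art services → Small Business Registration not required.
Rule 3: revenue $2,100,000 ≤ $2,325,000; floor area 10,900 square feet < 19,600 square feet; prepares food on-site → Municipal Certificate not required.
Rule 4: revenue $2,100,000 > $1,950,000; floor area 10,900 square feet > 9,600 square feet; prepares food on-site → High-Revenue License not required.
Rule 5: floor area 10,900 square feet > 10,000 square feet; revenue $2,100,000 < $2,325,000 → exempt from Light Manufacturing Permit.
Rule 6: offers tattoo or body-art services → Trade Registration required.
Rule 7: manufactures goods on the premises → Light Manufacturing Permit required.
Rule 8: does not provide childcare services → Annual Registration not required.

Trade Registration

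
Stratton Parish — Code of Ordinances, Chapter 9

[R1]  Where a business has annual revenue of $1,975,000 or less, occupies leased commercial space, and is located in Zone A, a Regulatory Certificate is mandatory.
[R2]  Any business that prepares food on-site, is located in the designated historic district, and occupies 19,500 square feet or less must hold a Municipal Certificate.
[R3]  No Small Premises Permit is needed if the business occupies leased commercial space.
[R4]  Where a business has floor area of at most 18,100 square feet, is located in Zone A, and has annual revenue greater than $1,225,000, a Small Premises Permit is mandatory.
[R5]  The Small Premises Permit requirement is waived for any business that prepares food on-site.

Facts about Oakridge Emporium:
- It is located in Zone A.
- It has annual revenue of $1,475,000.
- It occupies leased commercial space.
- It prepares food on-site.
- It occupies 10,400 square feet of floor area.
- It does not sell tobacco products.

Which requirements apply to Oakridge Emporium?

[R1] revenue $1,475,000 ≤ $1,975,000; occupies leased commercial space; is located in Zone A → Regulatory Certificate required.
[R2] prepares food on-site; is located in Zone A (not: is located in the designated historic district); floor area 10,400 square feet ≤ 19,500 square feet → Municipal Certificate not required.
[R3] occupies leased commercial space → exempt from Small Premises Permit.
[R4] floor area 10,400 square feet ≤ 18,100 square feet; is located in Zone A; revenue $1,475,000 > $1,225,000 → Small Premises Permit required.
[R5] prepares food on-site → exempt from Small Premises Permit.

Regulatory Certificate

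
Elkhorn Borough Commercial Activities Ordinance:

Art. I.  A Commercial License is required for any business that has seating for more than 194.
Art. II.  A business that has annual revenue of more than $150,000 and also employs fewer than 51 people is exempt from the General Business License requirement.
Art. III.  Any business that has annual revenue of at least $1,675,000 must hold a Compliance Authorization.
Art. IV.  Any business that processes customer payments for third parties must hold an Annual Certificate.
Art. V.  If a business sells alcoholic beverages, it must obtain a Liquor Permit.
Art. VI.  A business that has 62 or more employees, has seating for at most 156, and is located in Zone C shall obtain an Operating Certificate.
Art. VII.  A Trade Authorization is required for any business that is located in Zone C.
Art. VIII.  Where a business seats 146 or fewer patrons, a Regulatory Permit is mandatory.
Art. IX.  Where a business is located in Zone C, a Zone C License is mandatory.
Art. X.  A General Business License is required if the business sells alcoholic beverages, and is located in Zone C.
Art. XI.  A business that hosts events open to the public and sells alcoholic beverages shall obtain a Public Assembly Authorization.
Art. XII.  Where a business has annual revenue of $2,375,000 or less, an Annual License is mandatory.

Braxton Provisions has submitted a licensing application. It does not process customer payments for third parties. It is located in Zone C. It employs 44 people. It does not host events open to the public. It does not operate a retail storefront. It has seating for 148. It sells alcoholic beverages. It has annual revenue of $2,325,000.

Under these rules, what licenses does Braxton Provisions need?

Art. I. seating 148 ≤ 194 → Commercial License not required.
Art. II. revenue $2,325,000 > $150,000; employees 44 < 51 → exempt from General Business License.
Art. III. revenue $2,325,000 ≥ $1,675,000 → Compliance Authorization required.
Art. IV. does not process customer payments for third parties → Annual Certificate not required.
Art. V. sells alcoholic beverages → Liquor Permit required.
Art. VI. employees 44 < 62; seating 148 ≤ 156; is located in Zone C → Operating Certificate not required.
Art. VII. is located in Zone C → Trade Authorization required.
Art. VIII. seating 148 > 146 → Regulatory Permit not required.
Art. IX. is located in Zone C → Zone C License required.
Art. X. sells alcoholic beverages; is located in Zone C → General Business License required.
Art. XI. does not host events open to the public; sells alcoholic beverages → Public Assembly Authorization not required.
Art. XII. revenue $2,325,000 ≤ $2,375,000 → Annual License required.

Annual License, Compliance Authorization, Liquor Permit, Trade Authorization, Zone C License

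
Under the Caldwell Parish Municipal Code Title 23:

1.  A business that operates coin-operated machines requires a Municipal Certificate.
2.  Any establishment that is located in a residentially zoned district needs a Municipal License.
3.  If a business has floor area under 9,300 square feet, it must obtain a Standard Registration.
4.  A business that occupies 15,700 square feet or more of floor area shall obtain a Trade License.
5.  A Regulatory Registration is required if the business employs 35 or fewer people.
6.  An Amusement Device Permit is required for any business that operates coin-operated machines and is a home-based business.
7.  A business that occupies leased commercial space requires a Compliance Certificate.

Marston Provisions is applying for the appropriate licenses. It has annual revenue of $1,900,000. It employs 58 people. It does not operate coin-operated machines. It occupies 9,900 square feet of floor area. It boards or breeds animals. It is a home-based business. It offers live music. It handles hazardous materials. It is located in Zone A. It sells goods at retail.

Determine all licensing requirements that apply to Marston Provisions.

1. does not operate coin-operated machines → Municipal Certificate not required.
2. is located in Zone A (not: is located in a residentially zoned district) → Municipal License not required.
3. floor area 9,900 square feet ≥ 9,300 square feet → Standard Registration not required.
4. floor area 9,900 square feet < 15,700 square feet → Trade License not required.
5. employees 58 > 35 → Regulatory Registration not required.
6. does not operate coin-operated machines; is a home-based business → Amusement Device Permit not required.
7. is a home-based business (not: occupies leased commercial space) → Compliance Certificate not required.

None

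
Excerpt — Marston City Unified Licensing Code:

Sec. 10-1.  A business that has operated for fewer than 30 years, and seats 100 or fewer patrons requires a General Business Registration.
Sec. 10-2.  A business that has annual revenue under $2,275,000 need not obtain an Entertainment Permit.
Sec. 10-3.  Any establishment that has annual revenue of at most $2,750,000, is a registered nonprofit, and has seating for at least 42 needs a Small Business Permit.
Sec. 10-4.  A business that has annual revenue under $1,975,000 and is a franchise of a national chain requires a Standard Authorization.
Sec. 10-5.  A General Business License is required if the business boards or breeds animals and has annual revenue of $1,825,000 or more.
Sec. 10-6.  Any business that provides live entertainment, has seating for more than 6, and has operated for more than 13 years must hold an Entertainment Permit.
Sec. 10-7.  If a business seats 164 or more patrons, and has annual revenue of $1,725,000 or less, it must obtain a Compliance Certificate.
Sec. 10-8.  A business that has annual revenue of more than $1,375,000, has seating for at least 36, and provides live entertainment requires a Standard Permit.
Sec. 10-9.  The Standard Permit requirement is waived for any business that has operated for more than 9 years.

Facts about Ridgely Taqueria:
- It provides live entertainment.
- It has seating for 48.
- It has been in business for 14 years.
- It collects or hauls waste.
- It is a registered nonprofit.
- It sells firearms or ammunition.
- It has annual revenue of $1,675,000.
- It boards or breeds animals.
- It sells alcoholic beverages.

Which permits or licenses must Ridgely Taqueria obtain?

General Business Registration, Small Business Permit

Sec. 10-1. years in business 14 < 30; seating 48 ≤ 100 → General Business Registration required.
Sec. 10-2. revenue $1,675,000 < $2,275,000 → exempt from Entertainment Permit.
Sec. 10-3. revenue $1,675,000 ≤ $2,750,000; is a registered nonprofit; seating 48 ≥ 42 → Small Business Permit required.
Sec. 10-4. revenue $1,675,000 < $1,975,000; is a registered nonprofit (not: is a franchise of a national chain) → Standard Authorization not required.
Sec. 10-5. boards or breeds animals; revenue $1,675,000 < $1,825,000 → General Business License not required.
Sec. 10-6. provides live entertainment; seating 48 > 6; years in business 14 > 13 → Entertainment Permit required.
Sec. 10-7. seating 48 < 164; revenue $1,675,000 ≤ $1,725,000 → Compliance Certificate not required.
Sec. 10-8. revenue $1,675,000 > $1,375,000; seating 48 ≥ 36; provides live entertainment → Standard Permit required.
Sec. 10-9. years in business 14 > 9 → exempt from Standard Permit.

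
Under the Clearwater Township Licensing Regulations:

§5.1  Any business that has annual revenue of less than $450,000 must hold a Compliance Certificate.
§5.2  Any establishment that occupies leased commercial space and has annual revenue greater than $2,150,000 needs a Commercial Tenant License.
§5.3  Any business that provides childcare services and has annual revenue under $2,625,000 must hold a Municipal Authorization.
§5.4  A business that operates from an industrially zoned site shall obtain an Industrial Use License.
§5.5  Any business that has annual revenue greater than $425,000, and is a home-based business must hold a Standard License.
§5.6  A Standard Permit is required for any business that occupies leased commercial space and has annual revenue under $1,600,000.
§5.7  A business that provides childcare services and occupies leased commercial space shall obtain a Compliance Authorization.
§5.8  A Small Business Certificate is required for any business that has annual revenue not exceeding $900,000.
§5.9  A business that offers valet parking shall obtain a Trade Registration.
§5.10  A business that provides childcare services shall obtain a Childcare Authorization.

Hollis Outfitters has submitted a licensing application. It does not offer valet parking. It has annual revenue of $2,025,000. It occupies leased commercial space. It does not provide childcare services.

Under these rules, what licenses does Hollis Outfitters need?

None

§5.1 revenue $2,025,000 ≥ $450,000 → Compliance Certificate not required.
§5.2 occupies leased commercial space; revenue $2,025,000 ≤ $2,150,000 → Commercial Tenant License not required.
§5.3 does not provide childcare services; revenue $2,025,000 < $2,625,000 → Municipal Authorization not required.
§5.4 occupies leased commercial space (not: operates from an industrially zoned site) → Industrial Use License not required.
§5.5 revenue $2,025,000 > $425,000; occupies leased commercial space (not: is a home-based business) → Standard License not required.
§5.6 occupies leased commercial space; revenue $2,025,000 ≥ $1,600,000 → Standard Permit not required.
§5.7 does not provide childcare services; occupies leased commercial space → Compliance Authorization not required.
§5.8 revenue $2,025,000 > $900,000 → Small Business Certificate not required.
§5.9 does not offer valet parking → Trade Registration not required.
§5.10 does not provide childcare services → Childcare Authorization not required.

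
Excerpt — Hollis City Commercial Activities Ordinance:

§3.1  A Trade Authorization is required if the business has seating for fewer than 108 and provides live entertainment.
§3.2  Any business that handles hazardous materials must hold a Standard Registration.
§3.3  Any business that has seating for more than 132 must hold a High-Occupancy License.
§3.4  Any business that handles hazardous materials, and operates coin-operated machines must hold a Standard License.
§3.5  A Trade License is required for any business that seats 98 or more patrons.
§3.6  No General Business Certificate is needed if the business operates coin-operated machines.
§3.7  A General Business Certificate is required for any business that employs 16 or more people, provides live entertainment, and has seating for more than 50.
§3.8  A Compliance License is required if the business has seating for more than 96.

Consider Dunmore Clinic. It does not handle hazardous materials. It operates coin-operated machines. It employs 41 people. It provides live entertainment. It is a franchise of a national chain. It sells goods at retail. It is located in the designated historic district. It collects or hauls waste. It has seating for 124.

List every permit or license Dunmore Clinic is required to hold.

§3.1 seating 124 ≥ 108; provides live entertainment → Trade Authorization not required.
§3.2 does not handle hazardous materials → Standard Registration not required.
§3.3 seating 124 ≤ 132 → High-Occupancy License not required.
§3.4 does not handle hazardous materials; operates coin-operated machines → Standard License not required.
§3.5 seating 124 ≥ 98 → Trade License required.
§3.6 operates coin-operated machines → exempt from General Business Certificate.
§3.7 employees 41 ≥ 16; provides live entertainment; seating 124 > 50 → General Business Certificate required.
§3.8 seating 124 > 96 → Compliance License required.

Compliance License, Trade License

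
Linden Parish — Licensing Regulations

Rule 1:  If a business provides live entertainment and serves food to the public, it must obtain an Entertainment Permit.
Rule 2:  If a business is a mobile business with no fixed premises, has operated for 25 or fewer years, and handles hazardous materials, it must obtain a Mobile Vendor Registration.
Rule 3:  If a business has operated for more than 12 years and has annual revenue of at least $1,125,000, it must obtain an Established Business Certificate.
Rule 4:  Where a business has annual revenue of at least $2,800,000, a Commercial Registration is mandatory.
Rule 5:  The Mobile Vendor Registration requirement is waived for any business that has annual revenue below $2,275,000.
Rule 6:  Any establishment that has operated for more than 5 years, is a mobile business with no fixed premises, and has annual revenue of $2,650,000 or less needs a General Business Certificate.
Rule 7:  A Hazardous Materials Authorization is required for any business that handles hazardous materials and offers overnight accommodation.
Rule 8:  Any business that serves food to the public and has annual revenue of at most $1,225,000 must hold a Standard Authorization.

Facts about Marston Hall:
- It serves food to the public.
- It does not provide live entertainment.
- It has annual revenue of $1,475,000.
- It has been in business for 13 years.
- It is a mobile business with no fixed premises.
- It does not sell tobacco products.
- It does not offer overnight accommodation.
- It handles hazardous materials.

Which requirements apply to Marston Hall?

Rule 1: does not provide live entertainment; serves food to the public → Entertainment Permit not required.
Rule 2: is a mobile business with no fixed premises; years in business 13 ≤ 25; handles hazardous materials → Mobile Vendor Registration required.
Rule 3: years in business 13 > 12; revenue $1,475,000 ≥ $1,125,000 → Established Business Certificate required.
Rule 4: revenue $1,475,000 < $2,800,000 → Commercial Registration not required.
Rule 5: revenue $1,475,000 < $2,275,000 → exempt from Mobile Vendor Registration.
Rule 6: years in business 13 > 5; is a mobile business with no fixed premises; revenue $1,475,000 ≤ $2,650,000 → General Business Certificate required.
Rule 7: handles hazardous materials; does not offer overnight accommodation → Hazardous Materials Authorization not required.
Rule 8: serves food to the public; revenue $1,475,000 > $1,225,000 → Standard Authorization not required.

Established Business Certificate, General Business Certificate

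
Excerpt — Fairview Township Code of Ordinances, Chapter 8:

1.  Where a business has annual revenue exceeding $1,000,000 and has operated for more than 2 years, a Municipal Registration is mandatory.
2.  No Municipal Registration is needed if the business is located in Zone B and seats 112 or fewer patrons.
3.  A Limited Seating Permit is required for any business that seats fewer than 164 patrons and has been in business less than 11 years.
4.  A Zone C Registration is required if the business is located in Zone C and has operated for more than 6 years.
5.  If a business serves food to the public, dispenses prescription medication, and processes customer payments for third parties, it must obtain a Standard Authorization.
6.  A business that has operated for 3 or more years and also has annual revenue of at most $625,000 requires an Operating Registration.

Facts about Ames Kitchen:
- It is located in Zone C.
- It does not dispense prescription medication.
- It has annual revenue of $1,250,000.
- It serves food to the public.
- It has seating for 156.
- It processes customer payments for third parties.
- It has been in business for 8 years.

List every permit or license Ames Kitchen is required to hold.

1. revenue $1,250,000 > $1,000,000; years in business 8 > 2 → Municipal Registration required.
2. is located in Zone C (not: is located in Zone B); seating 156 > 112 → Municipal Registration exemption does not apply.
3. seating 156 < 164; years in business 8 < 11 → Limited Seating Permit required.
4. is located in Zone C; years in business 8 > 6 → Zone C Registration required.
5. serves food to the public; does not dispense prescription medication; processes customer payments for third parties → Standard Authorization not required.
6. years in business 8 ≥ 3; revenue $1,250,000 > $625,000 → Operating Registration not required.

Limited Seating Permit, Municipal Registration, Zone C Registration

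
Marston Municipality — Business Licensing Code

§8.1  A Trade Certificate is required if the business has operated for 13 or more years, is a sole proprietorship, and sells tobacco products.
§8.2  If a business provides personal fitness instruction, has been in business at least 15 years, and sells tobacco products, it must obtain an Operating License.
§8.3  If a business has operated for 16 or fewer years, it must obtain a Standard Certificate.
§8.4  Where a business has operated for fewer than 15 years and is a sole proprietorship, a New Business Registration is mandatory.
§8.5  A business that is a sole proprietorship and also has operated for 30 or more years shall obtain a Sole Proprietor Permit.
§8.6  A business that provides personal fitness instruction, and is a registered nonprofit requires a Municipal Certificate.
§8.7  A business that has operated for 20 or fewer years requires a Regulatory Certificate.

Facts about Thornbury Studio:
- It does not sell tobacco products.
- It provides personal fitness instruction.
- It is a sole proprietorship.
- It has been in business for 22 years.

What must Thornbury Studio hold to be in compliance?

§8.1 years in business 22 ≥ 13; is a sole proprietorship; does not sell tobacco products → Trade Certificate not required.
§8.2 provides personal fitness instruction; years in business 22 ≥ 15; does not sell tobacco products → Operating License not required.
§8.3 years in business 22 > 16 → Standard Certificate not required.
§8.4 years in business 22 ≥ 15; is a sole proprietorship → New Business Registration not required.
§8.5 is a sole proprietorship; years in business 22 < 30 → Sole Proprietor Permit not required.
§8.6 provides personal fitness instruction; is a sole proprietorship (not: is a registered nonprofit) → Municipal Certificate not required.
§8.7 years in business 22 > 20 → Regulatory Certificate not required.

None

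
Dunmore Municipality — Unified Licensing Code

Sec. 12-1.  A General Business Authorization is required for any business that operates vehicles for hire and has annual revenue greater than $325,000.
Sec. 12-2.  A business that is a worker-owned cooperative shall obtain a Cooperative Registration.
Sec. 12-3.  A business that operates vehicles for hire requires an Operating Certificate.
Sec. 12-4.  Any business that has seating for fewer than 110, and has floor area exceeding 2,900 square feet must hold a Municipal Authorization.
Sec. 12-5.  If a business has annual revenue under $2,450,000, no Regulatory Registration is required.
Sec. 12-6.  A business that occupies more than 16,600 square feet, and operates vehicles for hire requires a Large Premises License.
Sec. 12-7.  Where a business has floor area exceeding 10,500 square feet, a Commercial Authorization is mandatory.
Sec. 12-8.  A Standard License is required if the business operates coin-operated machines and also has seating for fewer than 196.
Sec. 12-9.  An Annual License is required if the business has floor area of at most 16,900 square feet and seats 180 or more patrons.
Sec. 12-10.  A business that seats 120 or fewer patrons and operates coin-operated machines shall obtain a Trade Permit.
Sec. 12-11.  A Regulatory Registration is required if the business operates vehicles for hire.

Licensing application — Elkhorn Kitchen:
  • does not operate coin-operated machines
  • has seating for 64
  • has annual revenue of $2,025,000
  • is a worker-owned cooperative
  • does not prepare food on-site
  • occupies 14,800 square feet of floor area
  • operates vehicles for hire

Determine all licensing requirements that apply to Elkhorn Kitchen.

Sec. 12-1. operates vehicles for hire; revenue $2,025,000 > $325,000 → General Business Authorization required.
Sec. 12-2. is a worker-owned cooperative → Cooperative Registration required.
Sec. 12-3. operates vehicles for hire → Operating Certificate required.
Sec. 12-4. seating 64 < 110; floor area 14,800 square feet > 2,900 square feet → Municipal Authorization required.
Sec. 12-5. revenue $2,025,000 < $2,450,000 → exempt from Regulatory Registration.
Sec. 12-6. floor area 14,800 square feet ≤ 16,600 square feet; operates vehicles for hire → Large Premises License not required.
Sec. 12-7. floor area 14,800 square feet > 10,500 square feet → Commercial Authorization required.
Sec. 12-8. does not operate coin-operated machines; seating 64 < 196 → Standard License not required.
Sec. 12-9. floor area 14,800 square feet ≤ 16,900 square feet; seating 64 < 180 → Annual License not required.
Sec. 12-10. seating 64 ≤ 120; does not operate coin-operated machines → Trade Permit not required.
Sec. 12-11. operates vehicles for hire → Regulatory Registration required.

Commercial Authorization, Cooperative Registration, General Business Authorization, Municipal Authorization, Operating Certificate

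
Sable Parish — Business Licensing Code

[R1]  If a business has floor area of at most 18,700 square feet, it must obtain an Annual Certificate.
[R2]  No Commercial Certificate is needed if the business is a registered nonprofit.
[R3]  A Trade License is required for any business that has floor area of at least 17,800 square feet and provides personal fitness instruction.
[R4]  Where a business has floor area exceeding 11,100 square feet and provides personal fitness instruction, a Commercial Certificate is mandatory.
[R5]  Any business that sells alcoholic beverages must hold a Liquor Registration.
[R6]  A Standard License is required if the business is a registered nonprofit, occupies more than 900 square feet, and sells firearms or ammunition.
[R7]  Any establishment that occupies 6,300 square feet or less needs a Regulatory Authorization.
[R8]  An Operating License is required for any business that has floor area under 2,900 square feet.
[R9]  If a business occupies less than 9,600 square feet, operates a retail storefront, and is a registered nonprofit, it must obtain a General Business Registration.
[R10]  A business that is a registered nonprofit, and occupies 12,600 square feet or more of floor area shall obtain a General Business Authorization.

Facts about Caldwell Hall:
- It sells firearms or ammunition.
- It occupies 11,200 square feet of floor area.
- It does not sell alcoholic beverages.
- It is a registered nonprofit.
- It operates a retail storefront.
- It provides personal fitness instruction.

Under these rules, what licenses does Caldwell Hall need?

[R1] floor area 11,200 square feet ≤ 18,700 square feet → Annual Certificate required.
[R2] is a registered nonprofit → exempt from Commercial Certificate.
[R3] floor area 11,200 square feet < 17,800 square feet; provides personal fitness instruction → Trade License not required.
[R4] floor area 11,200 square feet > 11,100 square feet; provides personal fitness instruction → Commercial Certificate required.
[R5] does not sell alcoholic beverages → Liquor Registration not required.
[R6] is a registered nonprofit; floor area 11,200 square feet > 900 square feet; sells firearms or ammunition → Standard License required.
[R7] floor area 11,200 square feet > 6,300 square feet → Regulatory Authorization not required.
[R8] floor area 11,200 square feet ≥ 2,900 square feet → Operating License not required.
[R9] floor area 11,200 square feet ≥ 9,600 square feet; operates a retail storefront; is a registered nonprofit → General Business Registration not required.
[R10] is a registered nonprofit; floor area 11,200 square feet < 12,600 square feet → General Business Authorization not required.

Annual Certificate, Standard License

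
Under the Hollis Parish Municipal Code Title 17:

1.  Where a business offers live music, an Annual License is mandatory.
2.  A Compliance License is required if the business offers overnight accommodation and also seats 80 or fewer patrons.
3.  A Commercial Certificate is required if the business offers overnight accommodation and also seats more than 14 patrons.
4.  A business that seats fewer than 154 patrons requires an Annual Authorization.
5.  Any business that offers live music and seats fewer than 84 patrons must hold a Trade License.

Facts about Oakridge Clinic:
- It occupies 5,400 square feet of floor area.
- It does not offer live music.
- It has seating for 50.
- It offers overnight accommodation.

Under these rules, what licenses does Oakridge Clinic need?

Annual Authorization, Commercial Certificate, Compliance License

1. does not offer live music → Annual License not required.
2. offers overnight accommodation; seating 50 ≤ 80 → Compliance License required.
3. offers overnight accommodation; seating 50 > 14 → Commercial Certificate required.
4. seating 50 < 154 → Annual Authorization required.
5. does not offer live music; seating 50 < 84 → Trade License not required.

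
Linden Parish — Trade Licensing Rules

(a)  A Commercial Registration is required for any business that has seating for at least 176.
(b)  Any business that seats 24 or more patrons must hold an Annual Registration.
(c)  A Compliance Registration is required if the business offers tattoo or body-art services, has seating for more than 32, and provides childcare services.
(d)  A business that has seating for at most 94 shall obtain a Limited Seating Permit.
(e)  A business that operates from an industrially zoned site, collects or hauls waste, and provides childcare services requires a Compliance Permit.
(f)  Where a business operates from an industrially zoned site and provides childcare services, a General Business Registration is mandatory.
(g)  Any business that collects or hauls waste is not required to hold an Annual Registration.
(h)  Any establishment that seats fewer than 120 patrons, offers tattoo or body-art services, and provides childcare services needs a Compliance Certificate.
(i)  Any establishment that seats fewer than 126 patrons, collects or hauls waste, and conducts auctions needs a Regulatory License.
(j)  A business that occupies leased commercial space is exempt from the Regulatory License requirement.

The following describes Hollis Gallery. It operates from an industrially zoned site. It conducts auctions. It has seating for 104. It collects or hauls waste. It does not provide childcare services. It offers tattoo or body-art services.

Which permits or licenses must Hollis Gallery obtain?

(a) seating 104 < 176 → Commercial Registration not required.
(b) seating 104 ≥ 24 → Annual Registration required.
(c) offers tattoo or body-art services; seating 104 > 32; does not provide childcare services → Compliance Registration not required.
(d) seating 104 > 94 → Limited Seating Permit not required.
(e) operates from an industrially zoned site; collects or hauls waste; does not provide childcare services → Compliance Permit not required.
(f) operates from an industrially zoned site; does not provide childcare services → General Business Registration not required.
(g) collects or hauls waste → exempt from Annual Registration.
(h) seating 104 < 120; offers tattoo or body-art services; does not provide childcare services → Compliance Certificate not required.
(i) seating 104 < 126; collects or hauls waste; conducts auctions → Regulatory License required.
(j) operates from an industrially zoned site (not: occupies leased commercial space) → Regulatory License exemption does not apply.

Regulatory License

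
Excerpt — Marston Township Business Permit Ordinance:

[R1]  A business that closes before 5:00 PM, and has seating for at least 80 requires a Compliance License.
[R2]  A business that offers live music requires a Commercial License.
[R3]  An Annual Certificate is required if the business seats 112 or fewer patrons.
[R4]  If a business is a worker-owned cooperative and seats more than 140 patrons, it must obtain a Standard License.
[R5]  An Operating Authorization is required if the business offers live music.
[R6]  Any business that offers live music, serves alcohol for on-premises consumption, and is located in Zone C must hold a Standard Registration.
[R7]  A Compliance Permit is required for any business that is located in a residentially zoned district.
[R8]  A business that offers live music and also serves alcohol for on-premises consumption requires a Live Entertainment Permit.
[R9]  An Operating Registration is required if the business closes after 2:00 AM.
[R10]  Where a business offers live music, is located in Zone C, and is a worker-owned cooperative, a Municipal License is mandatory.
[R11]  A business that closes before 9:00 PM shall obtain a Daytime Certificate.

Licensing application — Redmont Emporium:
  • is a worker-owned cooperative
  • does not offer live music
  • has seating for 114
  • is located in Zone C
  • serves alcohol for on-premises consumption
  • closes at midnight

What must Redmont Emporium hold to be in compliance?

None

[R1] closes midnight, after 5:00 PM; seating 114 ≥ 80 → Compliance License not required.
[R2] does not offer live music → Commercial License not required.
[R3] seating 114 > 112 → Annual Certificate not required.
[R4] is a worker-owned cooperative; seating 114 ≤ 140 → Standard License not required.
[R5] does not offer live music → Operating Authorization not required.
[R6] does not offer live music; serves alcohol for on-premises consumption; is located in Zone C → Standard Registration not required.
[R7] is located in Zone C (not: is located in a residentially zoned district) → Compliance Permit not required.
[R8] does not offer live music; serves alcohol for on-premises consumption → Live Entertainment Permit not required.
[R9] closes midnight, at/before 2:00 AM → Operating Registration not required.
[R10] does not offer live music; is located in Zone C; is a worker-owned cooperative → Municipal License not required.
[R11] closes midnight, after 9:00 PM → Daytime Certificate not required.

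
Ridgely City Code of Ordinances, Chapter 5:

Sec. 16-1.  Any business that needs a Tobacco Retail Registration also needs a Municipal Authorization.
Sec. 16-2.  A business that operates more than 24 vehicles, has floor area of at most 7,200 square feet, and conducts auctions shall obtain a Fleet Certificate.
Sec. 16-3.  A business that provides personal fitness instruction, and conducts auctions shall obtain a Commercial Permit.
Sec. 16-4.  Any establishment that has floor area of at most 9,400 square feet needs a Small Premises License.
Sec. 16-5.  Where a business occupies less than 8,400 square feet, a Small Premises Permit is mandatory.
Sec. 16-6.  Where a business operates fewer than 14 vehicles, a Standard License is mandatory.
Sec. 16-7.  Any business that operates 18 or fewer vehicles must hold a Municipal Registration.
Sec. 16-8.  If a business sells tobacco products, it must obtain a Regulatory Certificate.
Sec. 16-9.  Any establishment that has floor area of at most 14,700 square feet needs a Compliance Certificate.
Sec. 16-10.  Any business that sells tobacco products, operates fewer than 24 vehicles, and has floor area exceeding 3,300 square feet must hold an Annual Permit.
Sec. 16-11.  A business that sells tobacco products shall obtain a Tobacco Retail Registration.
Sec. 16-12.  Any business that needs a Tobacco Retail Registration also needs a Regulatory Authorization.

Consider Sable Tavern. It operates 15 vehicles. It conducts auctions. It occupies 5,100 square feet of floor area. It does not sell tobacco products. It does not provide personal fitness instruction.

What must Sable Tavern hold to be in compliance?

Compliance Certificate, Municipal Registration, Small Premises License, Small Premises Permit

Sec. 16-1. Tobacco Retail Registration is not required → no effect.
Sec. 16-2. vehicles 15 ≤ 24; floor area 5,100 square feet ≤ 7,200 square feet; conducts auctions → Fleet Certificate not required.
Sec. 16-3. does not provide personal fitness instruction; conducts auctions → Commercial Permit not required.
Sec. 16-4. floor area 5,100 square feet ≤ 9,400 square feet → Small Premises License required.
Sec. 16-5. floor area 5,100 square feet < 8,400 square feet → Small Premises Permit required.
Sec. 16-6. vehicles 15 ≥ 14 → Standard License not required.
Sec. 16-7. vehicles 15 ≤ 18 → Municipal Registration required.
Sec. 16-8. does not sell tobacco products → Regulatory Certificate not required.
Sec. 16-9. floor area 5,100 square feet ≤ 14,700 square feet → Compliance Certificate required.
Sec. 16-10. does not sell tobacco products; vehicles 15 < 24; floor area 5,100 square feet > 3,300 square feet → Annual Permit not required.
Sec. 16-11. does not sell tobacco products → Tobacco Retail Registration not required.
Sec. 16-12. Tobacco Retail Registration is not required → no effect.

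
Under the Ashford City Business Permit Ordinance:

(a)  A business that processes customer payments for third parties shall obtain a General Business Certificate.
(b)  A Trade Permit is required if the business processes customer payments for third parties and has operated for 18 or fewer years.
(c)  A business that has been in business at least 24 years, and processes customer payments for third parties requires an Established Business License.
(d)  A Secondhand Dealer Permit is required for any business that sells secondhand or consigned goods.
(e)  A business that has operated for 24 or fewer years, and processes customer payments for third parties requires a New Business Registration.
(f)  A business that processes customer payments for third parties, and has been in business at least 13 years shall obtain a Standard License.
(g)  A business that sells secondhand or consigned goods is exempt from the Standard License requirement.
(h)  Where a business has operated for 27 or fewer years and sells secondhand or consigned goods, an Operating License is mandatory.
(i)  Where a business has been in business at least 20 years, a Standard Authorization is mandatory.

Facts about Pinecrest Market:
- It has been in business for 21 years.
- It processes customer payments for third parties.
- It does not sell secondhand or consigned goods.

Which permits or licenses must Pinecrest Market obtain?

General Business Certificate, New Business Registration, Standard Authorization, Standard License

(a) processes customer payments for third parties → General Business Certificate required.
(b) processes customer payments for third parties; years in business 21 > 18 → Trade Permit not required.
(c) years in business 21 < 24; processes customer payments for third parties → Established Business License not required.
(d) does not sell secondhand or consigned goods → Secondhand Dealer Permit not required.
(e) years in business 21 ≤ 24; processes customer payments for third parties → New Business Registration required.
(f) processes customer payments for third parties; years in business 21 ≥ 13 → Standard License required.
(g) does not sell secondhand or consigned goods → Standard License exemption does not apply.
(h) years in business 21 ≤ 27; does not sell secondhand or consigned goods → Operating License not required.
(i) years in business 21 ≥ 20 → Standard Authorization required.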